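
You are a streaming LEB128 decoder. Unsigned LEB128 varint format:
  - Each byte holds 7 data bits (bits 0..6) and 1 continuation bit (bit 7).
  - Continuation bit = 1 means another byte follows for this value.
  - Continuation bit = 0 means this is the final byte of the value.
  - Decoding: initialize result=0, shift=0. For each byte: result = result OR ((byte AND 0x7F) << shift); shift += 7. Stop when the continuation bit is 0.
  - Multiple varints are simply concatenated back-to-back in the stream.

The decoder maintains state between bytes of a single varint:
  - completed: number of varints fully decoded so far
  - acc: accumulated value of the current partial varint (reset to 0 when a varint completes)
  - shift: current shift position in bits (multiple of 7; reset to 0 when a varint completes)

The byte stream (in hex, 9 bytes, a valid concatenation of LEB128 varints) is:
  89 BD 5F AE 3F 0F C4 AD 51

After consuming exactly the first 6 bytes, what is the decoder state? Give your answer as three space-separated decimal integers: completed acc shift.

Answer: 3 0 0

Derivation:
byte[0]=0x89 cont=1 payload=0x09: acc |= 9<<0 -> completed=0 acc=9 shift=7
byte[1]=0xBD cont=1 payload=0x3D: acc |= 61<<7 -> completed=0 acc=7817 shift=14
byte[2]=0x5F cont=0 payload=0x5F: varint #1 complete (value=1564297); reset -> completed=1 acc=0 shift=0
byte[3]=0xAE cont=1 payload=0x2E: acc |= 46<<0 -> completed=1 acc=46 shift=7
byte[4]=0x3F cont=0 payload=0x3F: varint #2 complete (value=8110); reset -> completed=2 acc=0 shift=0
byte[5]=0x0F cont=0 payload=0x0F: varint #3 complete (value=15); reset -> completed=3 acc=0 shift=0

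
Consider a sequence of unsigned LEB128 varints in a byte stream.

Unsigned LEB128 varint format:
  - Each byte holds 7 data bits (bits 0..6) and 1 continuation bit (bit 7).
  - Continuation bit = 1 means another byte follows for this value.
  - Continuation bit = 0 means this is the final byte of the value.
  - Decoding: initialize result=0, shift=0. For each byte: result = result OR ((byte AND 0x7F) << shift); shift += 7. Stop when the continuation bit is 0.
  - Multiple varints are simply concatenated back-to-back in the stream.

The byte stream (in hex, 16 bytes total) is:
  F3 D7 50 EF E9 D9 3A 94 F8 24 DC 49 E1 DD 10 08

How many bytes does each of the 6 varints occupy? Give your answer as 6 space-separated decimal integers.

  byte[0]=0xF3 cont=1 payload=0x73=115: acc |= 115<<0 -> acc=115 shift=7
  byte[1]=0xD7 cont=1 payload=0x57=87: acc |= 87<<7 -> acc=11251 shift=14
  byte[2]=0x50 cont=0 payload=0x50=80: acc |= 80<<14 -> acc=1321971 shift=21 [end]
Varint 1: bytes[0:3] = F3 D7 50 -> value 1321971 (3 byte(s))
  byte[3]=0xEF cont=1 payload=0x6F=111: acc |= 111<<0 -> acc=111 shift=7
  byte[4]=0xE9 cont=1 payload=0x69=105: acc |= 105<<7 -> acc=13551 shift=14
  byte[5]=0xD9 cont=1 payload=0x59=89: acc |= 89<<14 -> acc=1471727 shift=21
  byte[6]=0x3A cont=0 payload=0x3A=58: acc |= 58<<21 -> acc=123106543 shift=28 [end]
Varint 2: bytes[3:7] = EF E9 D9 3A -> value 123106543 (4 byte(s))
  byte[7]=0x94 cont=1 payload=0x14=20: acc |= 20<<0 -> acc=20 shift=7
  byte[8]=0xF8 cont=1 payload=0x78=120: acc |= 120<<7 -> acc=15380 shift=14
  byte[9]=0x24 cont=0 payload=0x24=36: acc |= 36<<14 -> acc=605204 shift=21 [end]
Varint 3: bytes[7:10] = 94 F8 24 -> value 605204 (3 byte(s))
  byte[10]=0xDC cont=1 payload=0x5C=92: acc |= 92<<0 -> acc=92 shift=7
  byte[11]=0x49 cont=0 payload=0x49=73: acc |= 73<<7 -> acc=9436 shift=14 [end]
Varint 4: bytes[10:12] = DC 49 -> value 9436 (2 byte(s))
  byte[12]=0xE1 cont=1 payload=0x61=97: acc |= 97<<0 -> acc=97 shift=7
  byte[13]=0xDD cont=1 payload=0x5D=93: acc |= 93<<7 -> acc=12001 shift=14
  byte[14]=0x10 cont=0 payload=0x10=16: acc |= 16<<14 -> acc=274145 shift=21 [end]
Varint 5: bytes[12:15] = E1 DD 10 -> value 274145 (3 byte(s))
  byte[15]=0x08 cont=0 payload=0x08=8: acc |= 8<<0 -> acc=8 shift=7 [end]
Varint 6: bytes[15:16] = 08 -> value 8 (1 byte(s))

Answer: 3 4 3 2 3 1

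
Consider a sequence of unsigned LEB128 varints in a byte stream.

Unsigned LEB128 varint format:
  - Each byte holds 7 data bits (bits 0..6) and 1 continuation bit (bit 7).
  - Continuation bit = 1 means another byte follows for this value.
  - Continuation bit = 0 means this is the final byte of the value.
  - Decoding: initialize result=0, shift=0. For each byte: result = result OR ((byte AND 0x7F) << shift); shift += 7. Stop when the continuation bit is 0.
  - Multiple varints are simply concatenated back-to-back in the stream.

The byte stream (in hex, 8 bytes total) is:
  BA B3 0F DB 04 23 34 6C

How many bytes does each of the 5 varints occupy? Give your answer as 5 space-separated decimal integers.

Answer: 3 2 1 1 1

Derivation:
  byte[0]=0xBA cont=1 payload=0x3A=58: acc |= 58<<0 -> acc=58 shift=7
  byte[1]=0xB3 cont=1 payload=0x33=51: acc |= 51<<7 -> acc=6586 shift=14
  byte[2]=0x0F cont=0 payload=0x0F=15: acc |= 15<<14 -> acc=252346 shift=21 [end]
Varint 1: bytes[0:3] = BA B3 0F -> value 252346 (3 byte(s))
  byte[3]=0xDB cont=1 payload=0x5B=91: acc |= 91<<0 -> acc=91 shift=7
  byte[4]=0x04 cont=0 payload=0x04=4: acc |= 4<<7 -> acc=603 shift=14 [end]
Varint 2: bytes[3:5] = DB 04 -> value 603 (2 byte(s))
  byte[5]=0x23 cont=0 payload=0x23=35: acc |= 35<<0 -> acc=35 shift=7 [end]
Varint 3: bytes[5:6] = 23 -> value 35 (1 byte(s))
  byte[6]=0x34 cont=0 payload=0x34=52: acc |= 52<<0 -> acc=52 shift=7 [end]
Varint 4: bytes[6:7] = 34 -> value 52 (1 byte(s))
  byte[7]=0x6C cont=0 payload=0x6C=108: acc |= 108<<0 -> acc=108 shift=7 [end]
Varint 5: bytes[7:8] = 6C -> value 108 (1 byte(s))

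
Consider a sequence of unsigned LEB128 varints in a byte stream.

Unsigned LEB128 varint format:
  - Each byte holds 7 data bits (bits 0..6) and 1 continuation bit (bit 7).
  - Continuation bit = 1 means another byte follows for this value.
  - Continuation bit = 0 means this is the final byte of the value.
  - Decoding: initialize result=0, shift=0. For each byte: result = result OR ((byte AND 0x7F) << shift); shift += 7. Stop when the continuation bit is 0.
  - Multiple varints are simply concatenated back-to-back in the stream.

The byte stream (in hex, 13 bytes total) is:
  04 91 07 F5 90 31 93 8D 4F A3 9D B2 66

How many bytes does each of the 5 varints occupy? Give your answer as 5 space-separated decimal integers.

  byte[0]=0x04 cont=0 payload=0x04=4: acc |= 4<<0 -> acc=4 shift=7 [end]
Varint 1: bytes[0:1] = 04 -> value 4 (1 byte(s))
  byte[1]=0x91 cont=1 payload=0x11=17: acc |= 17<<0 -> acc=17 shift=7
  byte[2]=0x07 cont=0 payload=0x07=7: acc |= 7<<7 -> acc=913 shift=14 [end]
Varint 2: bytes[1:3] = 91 07 -> value 913 (2 byte(s))
  byte[3]=0xF5 cont=1 payload=0x75=117: acc |= 117<<0 -> acc=117 shift=7
  byte[4]=0x90 cont=1 payload=0x10=16: acc |= 16<<7 -> acc=2165 shift=14
  byte[5]=0x31 cont=0 payload=0x31=49: acc |= 49<<14 -> acc=804981 shift=21 [end]
Varint 3: bytes[3:6] = F5 90 31 -> value 804981 (3 byte(s))
  byte[6]=0x93 cont=1 payload=0x13=19: acc |= 19<<0 -> acc=19 shift=7
  byte[7]=0x8D cont=1 payload=0x0D=13: acc |= 13<<7 -> acc=1683 shift=14
  byte[8]=0x4F cont=0 payload=0x4F=79: acc |= 79<<14 -> acc=1296019 shift=21 [end]
Varint 4: bytes[6:9] = 93 8D 4F -> value 1296019 (3 byte(s))
  byte[9]=0xA3 cont=1 payload=0x23=35: acc |= 35<<0 -> acc=35 shift=7
  byte[10]=0x9D cont=1 payload=0x1D=29: acc |= 29<<7 -> acc=3747 shift=14
  byte[11]=0xB2 cont=1 payload=0x32=50: acc |= 50<<14 -> acc=822947 shift=21
  byte[12]=0x66 cont=0 payload=0x66=102: acc |= 102<<21 -> acc=214732451 shift=28 [end]
Varint 5: bytes[9:13] = A3 9D B2 66 -> value 214732451 (4 byte(s))

Answer: 1 2 3 3 4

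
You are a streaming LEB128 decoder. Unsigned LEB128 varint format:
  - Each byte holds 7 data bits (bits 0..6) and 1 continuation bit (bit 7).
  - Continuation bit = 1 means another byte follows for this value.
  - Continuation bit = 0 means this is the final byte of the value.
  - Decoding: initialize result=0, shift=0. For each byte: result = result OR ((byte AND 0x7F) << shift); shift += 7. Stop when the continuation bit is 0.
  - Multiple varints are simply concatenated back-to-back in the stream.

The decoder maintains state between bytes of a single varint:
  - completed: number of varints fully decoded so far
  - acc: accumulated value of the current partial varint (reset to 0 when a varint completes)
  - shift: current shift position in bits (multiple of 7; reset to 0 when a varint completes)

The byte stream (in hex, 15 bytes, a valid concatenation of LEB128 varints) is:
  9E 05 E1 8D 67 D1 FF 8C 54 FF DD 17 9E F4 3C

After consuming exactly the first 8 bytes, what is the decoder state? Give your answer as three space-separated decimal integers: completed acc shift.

Answer: 2 212945 21

Derivation:
byte[0]=0x9E cont=1 payload=0x1E: acc |= 30<<0 -> completed=0 acc=30 shift=7
byte[1]=0x05 cont=0 payload=0x05: varint #1 complete (value=670); reset -> completed=1 acc=0 shift=0
byte[2]=0xE1 cont=1 payload=0x61: acc |= 97<<0 -> completed=1 acc=97 shift=7
byte[3]=0x8D cont=1 payload=0x0D: acc |= 13<<7 -> completed=1 acc=1761 shift=14
byte[4]=0x67 cont=0 payload=0x67: varint #2 complete (value=1689313); reset -> completed=2 acc=0 shift=0
byte[5]=0xD1 cont=1 payload=0x51: acc |= 81<<0 -> completed=2 acc=81 shift=7
byte[6]=0xFF cont=1 payload=0x7F: acc |= 127<<7 -> completed=2 acc=16337 shift=14
byte[7]=0x8C cont=1 payload=0x0C: acc |= 12<<14 -> completed=2 acc=212945 shift=21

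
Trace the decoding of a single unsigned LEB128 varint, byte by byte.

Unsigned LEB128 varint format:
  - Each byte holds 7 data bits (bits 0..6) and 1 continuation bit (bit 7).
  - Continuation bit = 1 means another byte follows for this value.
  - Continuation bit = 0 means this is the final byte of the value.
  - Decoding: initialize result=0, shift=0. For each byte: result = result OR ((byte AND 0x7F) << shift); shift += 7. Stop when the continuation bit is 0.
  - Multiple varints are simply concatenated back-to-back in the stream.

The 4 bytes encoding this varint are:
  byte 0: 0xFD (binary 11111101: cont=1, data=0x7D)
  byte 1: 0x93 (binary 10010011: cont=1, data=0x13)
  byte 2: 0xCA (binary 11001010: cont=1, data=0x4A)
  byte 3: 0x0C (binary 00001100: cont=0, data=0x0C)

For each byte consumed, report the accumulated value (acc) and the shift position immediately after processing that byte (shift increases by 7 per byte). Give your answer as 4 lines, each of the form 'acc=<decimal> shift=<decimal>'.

Answer: acc=125 shift=7
acc=2557 shift=14
acc=1214973 shift=21
acc=26380797 shift=28

Derivation:
byte 0=0xFD: payload=0x7D=125, contrib = 125<<0 = 125; acc -> 125, shift -> 7
byte 1=0x93: payload=0x13=19, contrib = 19<<7 = 2432; acc -> 2557, shift -> 14
byte 2=0xCA: payload=0x4A=74, contrib = 74<<14 = 1212416; acc -> 1214973, shift -> 21
byte 3=0x0C: payload=0x0C=12, contrib = 12<<21 = 25165824; acc -> 26380797, shift -> 28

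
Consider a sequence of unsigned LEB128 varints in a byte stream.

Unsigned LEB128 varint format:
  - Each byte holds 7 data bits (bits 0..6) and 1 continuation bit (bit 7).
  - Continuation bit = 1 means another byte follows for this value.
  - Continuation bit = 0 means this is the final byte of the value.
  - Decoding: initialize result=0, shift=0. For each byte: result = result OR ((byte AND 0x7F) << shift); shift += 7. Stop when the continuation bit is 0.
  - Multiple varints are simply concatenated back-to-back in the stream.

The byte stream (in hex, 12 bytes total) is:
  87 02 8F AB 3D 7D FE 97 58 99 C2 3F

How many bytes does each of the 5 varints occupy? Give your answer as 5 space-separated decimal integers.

Answer: 2 3 1 3 3

Derivation:
  byte[0]=0x87 cont=1 payload=0x07=7: acc |= 7<<0 -> acc=7 shift=7
  byte[1]=0x02 cont=0 payload=0x02=2: acc |= 2<<7 -> acc=263 shift=14 [end]
Varint 1: bytes[0:2] = 87 02 -> value 263 (2 byte(s))
  byte[2]=0x8F cont=1 payload=0x0F=15: acc |= 15<<0 -> acc=15 shift=7
  byte[3]=0xAB cont=1 payload=0x2B=43: acc |= 43<<7 -> acc=5519 shift=14
  byte[4]=0x3D cont=0 payload=0x3D=61: acc |= 61<<14 -> acc=1004943 shift=21 [end]
Varint 2: bytes[2:5] = 8F AB 3D -> value 1004943 (3 byte(s))
  byte[5]=0x7D cont=0 payload=0x7D=125: acc |= 125<<0 -> acc=125 shift=7 [end]
Varint 3: bytes[5:6] = 7D -> value 125 (1 byte(s))
  byte[6]=0xFE cont=1 payload=0x7E=126: acc |= 126<<0 -> acc=126 shift=7
  byte[7]=0x97 cont=1 payload=0x17=23: acc |= 23<<7 -> acc=3070 shift=14
  byte[8]=0x58 cont=0 payload=0x58=88: acc |= 88<<14 -> acc=1444862 shift=21 [end]
Varint 4: bytes[6:9] = FE 97 58 -> value 1444862 (3 byte(s))
  byte[9]=0x99 cont=1 payload=0x19=25: acc |= 25<<0 -> acc=25 shift=7
  byte[10]=0xC2 cont=1 payload=0x42=66: acc |= 66<<7 -> acc=8473 shift=14
  byte[11]=0x3F cont=0 payload=0x3F=63: acc |= 63<<14 -> acc=1040665 shift=21 [end]
Varint 5: bytes[9:12] = 99 C2 3F -> value 1040665 (3 byte(s))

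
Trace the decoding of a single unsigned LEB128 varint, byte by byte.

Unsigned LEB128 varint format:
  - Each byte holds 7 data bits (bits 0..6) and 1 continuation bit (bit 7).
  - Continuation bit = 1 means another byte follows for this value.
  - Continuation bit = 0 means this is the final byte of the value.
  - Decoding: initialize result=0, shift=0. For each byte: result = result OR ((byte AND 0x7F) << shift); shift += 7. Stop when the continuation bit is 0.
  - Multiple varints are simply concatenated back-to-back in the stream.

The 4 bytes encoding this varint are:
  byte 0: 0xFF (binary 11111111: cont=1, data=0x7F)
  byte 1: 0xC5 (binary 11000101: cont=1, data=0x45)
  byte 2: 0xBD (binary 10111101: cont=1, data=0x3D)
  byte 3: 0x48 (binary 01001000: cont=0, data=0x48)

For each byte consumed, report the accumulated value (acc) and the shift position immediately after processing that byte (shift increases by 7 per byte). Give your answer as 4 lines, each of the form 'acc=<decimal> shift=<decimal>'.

Answer: acc=127 shift=7
acc=8959 shift=14
acc=1008383 shift=21
acc=152003327 shift=28

Derivation:
byte 0=0xFF: payload=0x7F=127, contrib = 127<<0 = 127; acc -> 127, shift -> 7
byte 1=0xC5: payload=0x45=69, contrib = 69<<7 = 8832; acc -> 8959, shift -> 14
byte 2=0xBD: payload=0x3D=61, contrib = 61<<14 = 999424; acc -> 1008383, shift -> 21
byte 3=0x48: payload=0x48=72, contrib = 72<<21 = 150994944; acc -> 152003327, shift -> 28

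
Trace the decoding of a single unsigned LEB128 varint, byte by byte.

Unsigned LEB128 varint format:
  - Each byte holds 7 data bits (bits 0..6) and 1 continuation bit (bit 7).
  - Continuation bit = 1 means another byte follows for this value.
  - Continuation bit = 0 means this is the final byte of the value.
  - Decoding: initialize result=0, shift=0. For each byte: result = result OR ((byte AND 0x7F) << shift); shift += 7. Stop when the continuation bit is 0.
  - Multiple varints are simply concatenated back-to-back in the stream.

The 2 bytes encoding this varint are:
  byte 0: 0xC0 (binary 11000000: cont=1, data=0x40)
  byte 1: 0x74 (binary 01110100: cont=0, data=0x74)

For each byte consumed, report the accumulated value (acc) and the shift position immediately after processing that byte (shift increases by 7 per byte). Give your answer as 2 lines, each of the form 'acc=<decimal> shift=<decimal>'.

byte 0=0xC0: payload=0x40=64, contrib = 64<<0 = 64; acc -> 64, shift -> 7
byte 1=0x74: payload=0x74=116, contrib = 116<<7 = 14848; acc -> 14912, shift -> 14

Answer: acc=64 shift=7
acc=14912 shift=14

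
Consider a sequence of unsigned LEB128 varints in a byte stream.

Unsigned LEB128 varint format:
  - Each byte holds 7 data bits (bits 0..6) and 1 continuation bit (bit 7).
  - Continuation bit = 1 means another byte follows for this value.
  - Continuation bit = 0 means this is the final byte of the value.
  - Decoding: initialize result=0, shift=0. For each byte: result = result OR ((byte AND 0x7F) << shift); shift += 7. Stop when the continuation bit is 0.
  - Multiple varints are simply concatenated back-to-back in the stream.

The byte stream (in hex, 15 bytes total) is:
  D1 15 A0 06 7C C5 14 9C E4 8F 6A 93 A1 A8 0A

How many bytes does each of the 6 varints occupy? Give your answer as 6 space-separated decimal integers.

  byte[0]=0xD1 cont=1 payload=0x51=81: acc |= 81<<0 -> acc=81 shift=7
  byte[1]=0x15 cont=0 payload=0x15=21: acc |= 21<<7 -> acc=2769 shift=14 [end]
Varint 1: bytes[0:2] = D1 15 -> value 2769 (2 byte(s))
  byte[2]=0xA0 cont=1 payload=0x20=32: acc |= 32<<0 -> acc=32 shift=7
  byte[3]=0x06 cont=0 payload=0x06=6: acc |= 6<<7 -> acc=800 shift=14 [end]
Varint 2: bytes[2:4] = A0 06 -> value 800 (2 byte(s))
  byte[4]=0x7C cont=0 payload=0x7C=124: acc |= 124<<0 -> acc=124 shift=7 [end]
Varint 3: bytes[4:5] = 7C -> value 124 (1 byte(s))
  byte[5]=0xC5 cont=1 payload=0x45=69: acc |= 69<<0 -> acc=69 shift=7
  byte[6]=0x14 cont=0 payload=0x14=20: acc |= 20<<7 -> acc=2629 shift=14 [end]
Varint 4: bytes[5:7] = C5 14 -> value 2629 (2 byte(s))
  byte[7]=0x9C cont=1 payload=0x1C=28: acc |= 28<<0 -> acc=28 shift=7
  byte[8]=0xE4 cont=1 payload=0x64=100: acc |= 100<<7 -> acc=12828 shift=14
  byte[9]=0x8F cont=1 payload=0x0F=15: acc |= 15<<14 -> acc=258588 shift=21
  byte[10]=0x6A cont=0 payload=0x6A=106: acc |= 106<<21 -> acc=222556700 shift=28 [end]
Varint 5: bytes[7:11] = 9C E4 8F 6A -> value 222556700 (4 byte(s))
  byte[11]=0x93 cont=1 payload=0x13=19: acc |= 19<<0 -> acc=19 shift=7
  byte[12]=0xA1 cont=1 payload=0x21=33: acc |= 33<<7 -> acc=4243 shift=14
  byte[13]=0xA8 cont=1 payload=0x28=40: acc |= 40<<14 -> acc=659603 shift=21
  byte[14]=0x0A cont=0 payload=0x0A=10: acc |= 10<<21 -> acc=21631123 shift=28 [end]
Varint 6: bytes[11:15] = 93 A1 A8 0A -> value 21631123 (4 byte(s))

Answer: 2 2 1 2 4 4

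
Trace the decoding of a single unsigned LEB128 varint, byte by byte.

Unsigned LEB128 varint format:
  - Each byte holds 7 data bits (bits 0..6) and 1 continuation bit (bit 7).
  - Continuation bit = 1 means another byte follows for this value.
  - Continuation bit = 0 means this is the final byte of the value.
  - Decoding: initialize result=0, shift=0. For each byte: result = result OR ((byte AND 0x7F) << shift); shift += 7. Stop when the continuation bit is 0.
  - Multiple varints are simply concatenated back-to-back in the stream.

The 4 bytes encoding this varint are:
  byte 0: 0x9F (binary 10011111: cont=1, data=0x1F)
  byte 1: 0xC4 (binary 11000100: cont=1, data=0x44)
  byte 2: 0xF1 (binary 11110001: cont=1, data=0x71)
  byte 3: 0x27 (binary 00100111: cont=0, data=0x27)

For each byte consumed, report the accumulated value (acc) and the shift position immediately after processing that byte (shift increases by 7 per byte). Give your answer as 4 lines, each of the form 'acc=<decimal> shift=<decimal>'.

byte 0=0x9F: payload=0x1F=31, contrib = 31<<0 = 31; acc -> 31, shift -> 7
byte 1=0xC4: payload=0x44=68, contrib = 68<<7 = 8704; acc -> 8735, shift -> 14
byte 2=0xF1: payload=0x71=113, contrib = 113<<14 = 1851392; acc -> 1860127, shift -> 21
byte 3=0x27: payload=0x27=39, contrib = 39<<21 = 81788928; acc -> 83649055, shift -> 28

Answer: acc=31 shift=7
acc=8735 shift=14
acc=1860127 shift=21
acc=83649055 shift=28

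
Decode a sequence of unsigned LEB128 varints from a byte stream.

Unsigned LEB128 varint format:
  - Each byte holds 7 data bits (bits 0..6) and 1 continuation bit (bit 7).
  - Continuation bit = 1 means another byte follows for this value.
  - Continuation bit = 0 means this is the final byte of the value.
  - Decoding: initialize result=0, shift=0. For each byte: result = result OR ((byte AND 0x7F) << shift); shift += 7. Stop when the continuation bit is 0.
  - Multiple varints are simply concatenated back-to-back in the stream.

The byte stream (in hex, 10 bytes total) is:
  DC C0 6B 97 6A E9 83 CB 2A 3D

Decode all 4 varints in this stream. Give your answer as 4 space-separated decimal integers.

Answer: 1761372 13591 89309673 61

Derivation:
  byte[0]=0xDC cont=1 payload=0x5C=92: acc |= 92<<0 -> acc=92 shift=7
  byte[1]=0xC0 cont=1 payload=0x40=64: acc |= 64<<7 -> acc=8284 shift=14
  byte[2]=0x6B cont=0 payload=0x6B=107: acc |= 107<<14 -> acc=1761372 shift=21 [end]
Varint 1: bytes[0:3] = DC C0 6B -> value 1761372 (3 byte(s))
  byte[3]=0x97 cont=1 payload=0x17=23: acc |= 23<<0 -> acc=23 shift=7
  byte[4]=0x6A cont=0 payload=0x6A=106: acc |= 106<<7 -> acc=13591 shift=14 [end]
Varint 2: bytes[3:5] = 97 6A -> value 13591 (2 byte(s))
  byte[5]=0xE9 cont=1 payload=0x69=105: acc |= 105<<0 -> acc=105 shift=7
  byte[6]=0x83 cont=1 payload=0x03=3: acc |= 3<<7 -> acc=489 shift=14
  byte[7]=0xCB cont=1 payload=0x4B=75: acc |= 75<<14 -> acc=1229289 shift=21
  byte[8]=0x2A cont=0 payload=0x2A=42: acc |= 42<<21 -> acc=89309673 shift=28 [end]
Varint 3: bytes[5:9] = E9 83 CB 2A -> value 89309673 (4 byte(s))
  byte[9]=0x3D cont=0 payload=0x3D=61: acc |= 61<<0 -> acc=61 shift=7 [end]
Varint 4: bytes[9:10] = 3D -> value 61 (1 byte(s))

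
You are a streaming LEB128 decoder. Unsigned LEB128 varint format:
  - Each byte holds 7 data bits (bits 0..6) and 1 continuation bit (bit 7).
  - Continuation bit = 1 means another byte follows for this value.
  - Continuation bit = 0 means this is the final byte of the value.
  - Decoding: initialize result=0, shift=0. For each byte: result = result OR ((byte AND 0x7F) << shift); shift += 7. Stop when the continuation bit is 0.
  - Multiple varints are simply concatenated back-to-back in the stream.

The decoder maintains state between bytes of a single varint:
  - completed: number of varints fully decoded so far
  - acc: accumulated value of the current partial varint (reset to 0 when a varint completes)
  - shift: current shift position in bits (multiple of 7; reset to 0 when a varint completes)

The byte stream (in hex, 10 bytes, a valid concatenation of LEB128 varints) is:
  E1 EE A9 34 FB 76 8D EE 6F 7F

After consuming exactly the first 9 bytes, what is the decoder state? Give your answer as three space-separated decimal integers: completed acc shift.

byte[0]=0xE1 cont=1 payload=0x61: acc |= 97<<0 -> completed=0 acc=97 shift=7
byte[1]=0xEE cont=1 payload=0x6E: acc |= 110<<7 -> completed=0 acc=14177 shift=14
byte[2]=0xA9 cont=1 payload=0x29: acc |= 41<<14 -> completed=0 acc=685921 shift=21
byte[3]=0x34 cont=0 payload=0x34: varint #1 complete (value=109737825); reset -> completed=1 acc=0 shift=0
byte[4]=0xFB cont=1 payload=0x7B: acc |= 123<<0 -> completed=1 acc=123 shift=7
byte[5]=0x76 cont=0 payload=0x76: varint #2 complete (value=15227); reset -> completed=2 acc=0 shift=0
byte[6]=0x8D cont=1 payload=0x0D: acc |= 13<<0 -> completed=2 acc=13 shift=7
byte[7]=0xEE cont=1 payload=0x6E: acc |= 110<<7 -> completed=2 acc=14093 shift=14
byte[8]=0x6F cont=0 payload=0x6F: varint #3 complete (value=1832717); reset -> completed=3 acc=0 shift=0

Answer: 3 0 0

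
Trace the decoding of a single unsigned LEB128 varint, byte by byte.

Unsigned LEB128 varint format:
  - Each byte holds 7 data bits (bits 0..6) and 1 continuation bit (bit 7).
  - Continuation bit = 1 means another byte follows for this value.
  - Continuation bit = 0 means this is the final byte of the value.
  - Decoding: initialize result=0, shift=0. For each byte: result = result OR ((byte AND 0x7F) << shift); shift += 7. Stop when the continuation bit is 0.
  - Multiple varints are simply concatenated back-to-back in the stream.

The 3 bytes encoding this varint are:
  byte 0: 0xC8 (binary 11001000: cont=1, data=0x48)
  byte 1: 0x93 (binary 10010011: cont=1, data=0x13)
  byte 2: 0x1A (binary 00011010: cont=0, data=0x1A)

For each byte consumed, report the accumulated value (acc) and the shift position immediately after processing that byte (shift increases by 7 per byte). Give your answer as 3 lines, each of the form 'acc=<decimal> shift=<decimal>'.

Answer: acc=72 shift=7
acc=2504 shift=14
acc=428488 shift=21

Derivation:
byte 0=0xC8: payload=0x48=72, contrib = 72<<0 = 72; acc -> 72, shift -> 7
byte 1=0x93: payload=0x13=19, contrib = 19<<7 = 2432; acc -> 2504, shift -> 14
byte 2=0x1A: payload=0x1A=26, contrib = 26<<14 = 425984; acc -> 428488, shift -> 21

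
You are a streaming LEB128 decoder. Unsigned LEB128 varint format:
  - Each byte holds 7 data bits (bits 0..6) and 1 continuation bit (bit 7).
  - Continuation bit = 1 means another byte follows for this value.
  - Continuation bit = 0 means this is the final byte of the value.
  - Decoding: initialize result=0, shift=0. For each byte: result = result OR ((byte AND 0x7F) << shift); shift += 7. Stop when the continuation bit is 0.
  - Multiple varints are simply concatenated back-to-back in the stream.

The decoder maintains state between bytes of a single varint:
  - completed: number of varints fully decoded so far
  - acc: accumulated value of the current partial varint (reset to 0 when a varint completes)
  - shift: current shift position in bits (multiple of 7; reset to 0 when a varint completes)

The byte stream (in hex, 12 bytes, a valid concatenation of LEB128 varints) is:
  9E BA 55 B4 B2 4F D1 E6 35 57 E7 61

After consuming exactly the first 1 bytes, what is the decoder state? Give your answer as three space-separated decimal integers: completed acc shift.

byte[0]=0x9E cont=1 payload=0x1E: acc |= 30<<0 -> completed=0 acc=30 shift=7

Answer: 0 30 7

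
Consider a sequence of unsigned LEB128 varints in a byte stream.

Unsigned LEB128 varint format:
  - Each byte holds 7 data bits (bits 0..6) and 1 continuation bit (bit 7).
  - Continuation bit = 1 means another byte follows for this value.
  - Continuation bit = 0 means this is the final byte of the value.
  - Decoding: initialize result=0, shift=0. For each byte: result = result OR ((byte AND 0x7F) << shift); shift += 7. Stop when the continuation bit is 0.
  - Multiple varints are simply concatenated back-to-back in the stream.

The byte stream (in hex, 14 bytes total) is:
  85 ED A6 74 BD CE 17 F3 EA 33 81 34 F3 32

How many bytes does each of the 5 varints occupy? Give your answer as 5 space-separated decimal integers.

  byte[0]=0x85 cont=1 payload=0x05=5: acc |= 5<<0 -> acc=5 shift=7
  byte[1]=0xED cont=1 payload=0x6D=109: acc |= 109<<7 -> acc=13957 shift=14
  byte[2]=0xA6 cont=1 payload=0x26=38: acc |= 38<<14 -> acc=636549 shift=21
  byte[3]=0x74 cont=0 payload=0x74=116: acc |= 116<<21 -> acc=243906181 shift=28 [end]
Varint 1: bytes[0:4] = 85 ED A6 74 -> value 243906181 (4 byte(s))
  byte[4]=0xBD cont=1 payload=0x3D=61: acc |= 61<<0 -> acc=61 shift=7
  byte[5]=0xCE cont=1 payload=0x4E=78: acc |= 78<<7 -> acc=10045 shift=14
  byte[6]=0x17 cont=0 payload=0x17=23: acc |= 23<<14 -> acc=386877 shift=21 [end]
Varint 2: bytes[4:7] = BD CE 17 -> value 386877 (3 byte(s))
  byte[7]=0xF3 cont=1 payload=0x73=115: acc |= 115<<0 -> acc=115 shift=7
  byte[8]=0xEA cont=1 payload=0x6A=106: acc |= 106<<7 -> acc=13683 shift=14
  byte[9]=0x33 cont=0 payload=0x33=51: acc |= 51<<14 -> acc=849267 shift=21 [end]
Varint 3: bytes[7:10] = F3 EA 33 -> value 849267 (3 byte(s))
  byte[10]=0x81 cont=1 payload=0x01=1: acc |= 1<<0 -> acc=1 shift=7
  byte[11]=0x34 cont=0 payload=0x34=52: acc |= 52<<7 -> acc=6657 shift=14 [end]
Varint 4: bytes[10:12] = 81 34 -> value 6657 (2 byte(s))
  byte[12]=0xF3 cont=1 payload=0x73=115: acc |= 115<<0 -> acc=115 shift=7
  byte[13]=0x32 cont=0 payload=0x32=50: acc |= 50<<7 -> acc=6515 shift=14 [end]
Varint 5: bytes[12:14] = F3 32 -> value 6515 (2 byte(s))

Answer: 4 3 3 2 2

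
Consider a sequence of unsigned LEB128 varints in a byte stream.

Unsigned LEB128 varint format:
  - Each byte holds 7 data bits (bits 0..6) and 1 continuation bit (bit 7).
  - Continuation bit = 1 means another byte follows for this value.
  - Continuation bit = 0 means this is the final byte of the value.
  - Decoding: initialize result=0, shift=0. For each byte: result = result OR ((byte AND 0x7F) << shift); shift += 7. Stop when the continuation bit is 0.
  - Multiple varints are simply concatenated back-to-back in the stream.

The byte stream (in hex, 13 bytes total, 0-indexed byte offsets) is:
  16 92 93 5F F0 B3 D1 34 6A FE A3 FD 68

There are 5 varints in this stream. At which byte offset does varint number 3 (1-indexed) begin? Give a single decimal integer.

Answer: 4

Derivation:
  byte[0]=0x16 cont=0 payload=0x16=22: acc |= 22<<0 -> acc=22 shift=7 [end]
Varint 1: bytes[0:1] = 16 -> value 22 (1 byte(s))
  byte[1]=0x92 cont=1 payload=0x12=18: acc |= 18<<0 -> acc=18 shift=7
  byte[2]=0x93 cont=1 payload=0x13=19: acc |= 19<<7 -> acc=2450 shift=14
  byte[3]=0x5F cont=0 payload=0x5F=95: acc |= 95<<14 -> acc=1558930 shift=21 [end]
Varint 2: bytes[1:4] = 92 93 5F -> value 1558930 (3 byte(s))
  byte[4]=0xF0 cont=1 payload=0x70=112: acc |= 112<<0 -> acc=112 shift=7
  byte[5]=0xB3 cont=1 payload=0x33=51: acc |= 51<<7 -> acc=6640 shift=14
  byte[6]=0xD1 cont=1 payload=0x51=81: acc |= 81<<14 -> acc=1333744 shift=21
  byte[7]=0x34 cont=0 payload=0x34=52: acc |= 52<<21 -> acc=110385648 shift=28 [end]
Varint 3: bytes[4:8] = F0 B3 D1 34 -> value 110385648 (4 byte(s))
  byte[8]=0x6A cont=0 payload=0x6A=106: acc |= 106<<0 -> acc=106 shift=7 [end]
Varint 4: bytes[8:9] = 6A -> value 106 (1 byte(s))
  byte[9]=0xFE cont=1 payload=0x7E=126: acc |= 126<<0 -> acc=126 shift=7
  byte[10]=0xA3 cont=1 payload=0x23=35: acc |= 35<<7 -> acc=4606 shift=14
  byte[11]=0xFD cont=1 payload=0x7D=125: acc |= 125<<14 -> acc=2052606 shift=21
  byte[12]=0x68 cont=0 payload=0x68=104: acc |= 104<<21 -> acc=220156414 shift=28 [end]
Varint 5: bytes[9:13] = FE A3 FD 68 -> value 220156414 (4 byte(s))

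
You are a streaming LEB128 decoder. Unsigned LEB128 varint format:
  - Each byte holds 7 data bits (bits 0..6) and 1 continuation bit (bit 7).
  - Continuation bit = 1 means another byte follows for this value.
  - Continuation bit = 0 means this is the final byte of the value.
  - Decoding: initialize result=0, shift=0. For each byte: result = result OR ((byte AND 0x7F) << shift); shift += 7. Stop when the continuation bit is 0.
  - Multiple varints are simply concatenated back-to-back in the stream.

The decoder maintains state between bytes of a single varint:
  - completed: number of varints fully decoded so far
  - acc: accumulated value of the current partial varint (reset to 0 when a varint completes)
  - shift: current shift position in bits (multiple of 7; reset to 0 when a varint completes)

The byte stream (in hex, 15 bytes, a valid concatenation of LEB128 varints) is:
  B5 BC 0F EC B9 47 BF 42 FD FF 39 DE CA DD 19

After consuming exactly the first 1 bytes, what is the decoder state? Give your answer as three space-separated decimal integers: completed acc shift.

byte[0]=0xB5 cont=1 payload=0x35: acc |= 53<<0 -> completed=0 acc=53 shift=7

Answer: 0 53 7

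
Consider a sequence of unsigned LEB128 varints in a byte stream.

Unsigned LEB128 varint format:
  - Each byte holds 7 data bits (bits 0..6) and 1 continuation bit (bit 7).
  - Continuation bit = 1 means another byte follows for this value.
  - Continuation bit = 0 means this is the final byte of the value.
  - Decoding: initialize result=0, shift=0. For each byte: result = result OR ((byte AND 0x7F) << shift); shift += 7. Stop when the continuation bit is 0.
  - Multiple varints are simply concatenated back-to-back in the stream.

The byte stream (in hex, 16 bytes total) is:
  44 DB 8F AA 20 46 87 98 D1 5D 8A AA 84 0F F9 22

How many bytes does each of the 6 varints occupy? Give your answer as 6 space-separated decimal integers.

  byte[0]=0x44 cont=0 payload=0x44=68: acc |= 68<<0 -> acc=68 shift=7 [end]
Varint 1: bytes[0:1] = 44 -> value 68 (1 byte(s))
  byte[1]=0xDB cont=1 payload=0x5B=91: acc |= 91<<0 -> acc=91 shift=7
  byte[2]=0x8F cont=1 payload=0x0F=15: acc |= 15<<7 -> acc=2011 shift=14
  byte[3]=0xAA cont=1 payload=0x2A=42: acc |= 42<<14 -> acc=690139 shift=21
  byte[4]=0x20 cont=0 payload=0x20=32: acc |= 32<<21 -> acc=67799003 shift=28 [end]
Varint 2: bytes[1:5] = DB 8F AA 20 -> value 67799003 (4 byte(s))
  byte[5]=0x46 cont=0 payload=0x46=70: acc |= 70<<0 -> acc=70 shift=7 [end]
Varint 3: bytes[5:6] = 46 -> value 70 (1 byte(s))
  byte[6]=0x87 cont=1 payload=0x07=7: acc |= 7<<0 -> acc=7 shift=7
  byte[7]=0x98 cont=1 payload=0x18=24: acc |= 24<<7 -> acc=3079 shift=14
  byte[8]=0xD1 cont=1 payload=0x51=81: acc |= 81<<14 -> acc=1330183 shift=21
  byte[9]=0x5D cont=0 payload=0x5D=93: acc |= 93<<21 -> acc=196365319 shift=28 [end]
Varint 4: bytes[6:10] = 87 98 D1 5D -> value 196365319 (4 byte(s))
  byte[10]=0x8A cont=1 payload=0x0A=10: acc |= 10<<0 -> acc=10 shift=7
  byte[11]=0xAA cont=1 payload=0x2A=42: acc |= 42<<7 -> acc=5386 shift=14
  byte[12]=0x84 cont=1 payload=0x04=4: acc |= 4<<14 -> acc=70922 shift=21
  byte[13]=0x0F cont=0 payload=0x0F=15: acc |= 15<<21 -> acc=31528202 shift=28 [end]
Varint 5: bytes[10:14] = 8A AA 84 0F -> value 31528202 (4 byte(s))
  byte[14]=0xF9 cont=1 payload=0x79=121: acc |= 121<<0 -> acc=121 shift=7
  byte[15]=0x22 cont=0 payload=0x22=34: acc |= 34<<7 -> acc=4473 shift=14 [end]
Varint 6: bytes[14:16] = F9 22 -> value 4473 (2 byte(s))

Answer: 1 4 1 4 4 2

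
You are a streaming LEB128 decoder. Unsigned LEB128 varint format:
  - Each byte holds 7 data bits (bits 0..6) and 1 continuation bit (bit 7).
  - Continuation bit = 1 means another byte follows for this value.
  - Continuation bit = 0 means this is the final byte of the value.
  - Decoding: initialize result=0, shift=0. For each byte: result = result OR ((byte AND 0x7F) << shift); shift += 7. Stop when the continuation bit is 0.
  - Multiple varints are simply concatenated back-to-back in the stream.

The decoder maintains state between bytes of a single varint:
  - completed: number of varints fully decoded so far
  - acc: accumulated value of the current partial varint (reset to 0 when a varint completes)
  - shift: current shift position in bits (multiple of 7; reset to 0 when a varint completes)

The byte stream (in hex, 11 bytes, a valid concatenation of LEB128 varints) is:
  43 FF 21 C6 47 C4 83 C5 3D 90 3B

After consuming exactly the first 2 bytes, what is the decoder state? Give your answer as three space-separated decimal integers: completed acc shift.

Answer: 1 127 7

Derivation:
byte[0]=0x43 cont=0 payload=0x43: varint #1 complete (value=67); reset -> completed=1 acc=0 shift=0
byte[1]=0xFF cont=1 payload=0x7F: acc |= 127<<0 -> completed=1 acc=127 shift=7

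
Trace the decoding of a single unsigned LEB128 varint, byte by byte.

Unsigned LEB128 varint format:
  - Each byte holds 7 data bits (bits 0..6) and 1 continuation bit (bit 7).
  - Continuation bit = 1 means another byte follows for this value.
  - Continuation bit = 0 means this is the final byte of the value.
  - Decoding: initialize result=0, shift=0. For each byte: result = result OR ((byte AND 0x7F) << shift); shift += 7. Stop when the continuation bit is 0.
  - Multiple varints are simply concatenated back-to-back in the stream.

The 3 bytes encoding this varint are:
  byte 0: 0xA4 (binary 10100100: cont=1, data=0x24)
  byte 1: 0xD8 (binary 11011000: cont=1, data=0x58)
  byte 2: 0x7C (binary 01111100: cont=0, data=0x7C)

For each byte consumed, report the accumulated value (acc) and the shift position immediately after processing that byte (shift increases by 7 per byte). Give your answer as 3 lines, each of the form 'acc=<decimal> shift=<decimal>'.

Answer: acc=36 shift=7
acc=11300 shift=14
acc=2042916 shift=21

Derivation:
byte 0=0xA4: payload=0x24=36, contrib = 36<<0 = 36; acc -> 36, shift -> 7
byte 1=0xD8: payload=0x58=88, contrib = 88<<7 = 11264; acc -> 11300, shift -> 14
byte 2=0x7C: payload=0x7C=124, contrib = 124<<14 = 2031616; acc -> 2042916, shift -> 21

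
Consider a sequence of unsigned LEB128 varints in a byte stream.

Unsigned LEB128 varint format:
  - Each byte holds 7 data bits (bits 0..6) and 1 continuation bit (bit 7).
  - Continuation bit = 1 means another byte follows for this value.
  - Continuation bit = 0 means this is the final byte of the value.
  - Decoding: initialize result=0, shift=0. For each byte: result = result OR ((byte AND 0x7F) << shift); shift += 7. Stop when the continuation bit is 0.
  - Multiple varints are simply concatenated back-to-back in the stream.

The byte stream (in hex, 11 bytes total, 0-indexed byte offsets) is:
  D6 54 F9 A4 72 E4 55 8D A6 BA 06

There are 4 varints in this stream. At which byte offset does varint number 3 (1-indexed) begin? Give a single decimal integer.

Answer: 5

Derivation:
  byte[0]=0xD6 cont=1 payload=0x56=86: acc |= 86<<0 -> acc=86 shift=7
  byte[1]=0x54 cont=0 payload=0x54=84: acc |= 84<<7 -> acc=10838 shift=14 [end]
Varint 1: bytes[0:2] = D6 54 -> value 10838 (2 byte(s))
  byte[2]=0xF9 cont=1 payload=0x79=121: acc |= 121<<0 -> acc=121 shift=7
  byte[3]=0xA4 cont=1 payload=0x24=36: acc |= 36<<7 -> acc=4729 shift=14
  byte[4]=0x72 cont=0 payload=0x72=114: acc |= 114<<14 -> acc=1872505 shift=21 [end]
Varint 2: bytes[2:5] = F9 A4 72 -> value 1872505 (3 byte(s))
  byte[5]=0xE4 cont=1 payload=0x64=100: acc |= 100<<0 -> acc=100 shift=7
  byte[6]=0x55 cont=0 payload=0x55=85: acc |= 85<<7 -> acc=10980 shift=14 [end]
Varint 3: bytes[5:7] = E4 55 -> value 10980 (2 byte(s))
  byte[7]=0x8D cont=1 payload=0x0D=13: acc |= 13<<0 -> acc=13 shift=7
  byte[8]=0xA6 cont=1 payload=0x26=38: acc |= 38<<7 -> acc=4877 shift=14
  byte[9]=0xBA cont=1 payload=0x3A=58: acc |= 58<<14 -> acc=955149 shift=21
  byte[10]=0x06 cont=0 payload=0x06=6: acc |= 6<<21 -> acc=13538061 shift=28 [end]
Varint 4: bytes[7:11] = 8D A6 BA 06 -> value 13538061 (4 byte(s))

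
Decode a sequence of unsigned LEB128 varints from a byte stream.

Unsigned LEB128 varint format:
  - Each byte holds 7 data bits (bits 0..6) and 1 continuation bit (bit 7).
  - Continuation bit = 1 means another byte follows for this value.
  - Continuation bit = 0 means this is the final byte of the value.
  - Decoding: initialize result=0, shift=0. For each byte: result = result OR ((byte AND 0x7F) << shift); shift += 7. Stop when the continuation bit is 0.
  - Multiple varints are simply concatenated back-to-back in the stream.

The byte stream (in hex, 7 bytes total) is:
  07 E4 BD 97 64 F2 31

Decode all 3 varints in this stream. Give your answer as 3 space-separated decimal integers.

Answer: 7 210099940 6386

Derivation:
  byte[0]=0x07 cont=0 payload=0x07=7: acc |= 7<<0 -> acc=7 shift=7 [end]
Varint 1: bytes[0:1] = 07 -> value 7 (1 byte(s))
  byte[1]=0xE4 cont=1 payload=0x64=100: acc |= 100<<0 -> acc=100 shift=7
  byte[2]=0xBD cont=1 payload=0x3D=61: acc |= 61<<7 -> acc=7908 shift=14
  byte[3]=0x97 cont=1 payload=0x17=23: acc |= 23<<14 -> acc=384740 shift=21
  byte[4]=0x64 cont=0 payload=0x64=100: acc |= 100<<21 -> acc=210099940 shift=28 [end]
Varint 2: bytes[1:5] = E4 BD 97 64 -> value 210099940 (4 byte(s))
  byte[5]=0xF2 cont=1 payload=0x72=114: acc |= 114<<0 -> acc=114 shift=7
  byte[6]=0x31 cont=0 payload=0x31=49: acc |= 49<<7 -> acc=6386 shift=14 [end]
Varint 3: bytes[5:7] = F2 31 -> value 6386 (2 byte(s))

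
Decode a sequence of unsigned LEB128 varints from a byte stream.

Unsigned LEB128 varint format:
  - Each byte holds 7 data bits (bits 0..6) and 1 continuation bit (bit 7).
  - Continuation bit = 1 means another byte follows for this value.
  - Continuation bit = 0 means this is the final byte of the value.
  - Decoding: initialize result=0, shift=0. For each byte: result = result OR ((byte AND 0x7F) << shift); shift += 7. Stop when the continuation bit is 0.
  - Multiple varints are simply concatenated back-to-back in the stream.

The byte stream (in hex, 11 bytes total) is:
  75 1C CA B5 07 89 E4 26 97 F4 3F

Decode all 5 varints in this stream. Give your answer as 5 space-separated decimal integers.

Answer: 117 28 121546 635401 1047063

Derivation:
  byte[0]=0x75 cont=0 payload=0x75=117: acc |= 117<<0 -> acc=117 shift=7 [end]
Varint 1: bytes[0:1] = 75 -> value 117 (1 byte(s))
  byte[1]=0x1C cont=0 payload=0x1C=28: acc |= 28<<0 -> acc=28 shift=7 [end]
Varint 2: bytes[1:2] = 1C -> value 28 (1 byte(s))
  byte[2]=0xCA cont=1 payload=0x4A=74: acc |= 74<<0 -> acc=74 shift=7
  byte[3]=0xB5 cont=1 payload=0x35=53: acc |= 53<<7 -> acc=6858 shift=14
  byte[4]=0x07 cont=0 payload=0x07=7: acc |= 7<<14 -> acc=121546 shift=21 [end]
Varint 3: bytes[2:5] = CA B5 07 -> value 121546 (3 byte(s))
  byte[5]=0x89 cont=1 payload=0x09=9: acc |= 9<<0 -> acc=9 shift=7
  byte[6]=0xE4 cont=1 payload=0x64=100: acc |= 100<<7 -> acc=12809 shift=14
  byte[7]=0x26 cont=0 payload=0x26=38: acc |= 38<<14 -> acc=635401 shift=21 [end]
Varint 4: bytes[5:8] = 89 E4 26 -> value 635401 (3 byte(s))
  byte[8]=0x97 cont=1 payload=0x17=23: acc |= 23<<0 -> acc=23 shift=7
  byte[9]=0xF4 cont=1 payload=0x74=116: acc |= 116<<7 -> acc=14871 shift=14
  byte[10]=0x3F cont=0 payload=0x3F=63: acc |= 63<<14 -> acc=1047063 shift=21 [end]
Varint 5: bytes[8:11] = 97 F4 3F -> value 1047063 (3 byte(s))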